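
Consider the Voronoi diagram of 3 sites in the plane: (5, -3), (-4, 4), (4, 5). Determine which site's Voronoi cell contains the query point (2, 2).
Nearest site = (4, 5)

The Voronoi cell of site s contains exactly those query points closer to s than to any other site. Compute squared distances from q = (2, 2) to each site:
  (4 − 2)² + (5 − 2)² = 13
  (5 − 2)² + (-3 − 2)² = 34
  (-4 − 2)² + (4 − 2)² = 40
Minimum is attained by (4, 5), so q lies in its Voronoi cell.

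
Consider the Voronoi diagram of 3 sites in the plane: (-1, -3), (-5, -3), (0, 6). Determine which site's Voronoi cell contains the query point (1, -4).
Nearest site = (-1, -3)

The Voronoi cell of site s contains exactly those query points closer to s than to any other site. Compute squared distances from q = (1, -4) to each site:
  (-1 − 1)² + (-3 − -4)² = 5
  (-5 − 1)² + (-3 − -4)² = 37
  (0 − 1)² + (6 − -4)² = 101
Minimum is attained by (-1, -3), so q lies in its Voronoi cell.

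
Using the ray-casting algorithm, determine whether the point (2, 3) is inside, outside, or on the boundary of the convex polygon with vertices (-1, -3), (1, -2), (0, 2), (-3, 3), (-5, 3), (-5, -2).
The point (2, 3) lies strictly outside the polygon

Cast a horizontal ray to the right from the query point and count how many polygon edges it crosses (each edge strictly once or zero times, handled with the usual half-open convention). 
Parity of crossings → even ⇒ outside.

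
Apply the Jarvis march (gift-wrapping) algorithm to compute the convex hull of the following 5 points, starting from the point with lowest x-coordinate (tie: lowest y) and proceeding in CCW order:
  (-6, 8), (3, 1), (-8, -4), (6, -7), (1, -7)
Hull (CCW) = [(-8, -4), (1, -7), (6, -7), (3, 1), (-6, 8)]

Jarvis march: at each step, from the current hull vertex p, select the next vertex q as the point such that every other point lies strictly to the left of (or on) the directed line p → q. (Equivalently: for every other point r, the cross product (q − p) × (r − p) ≥ 0.)
Starting point (lowest x, tie lowest y): (-8, -4). Wrap until returning to start. Resulting hull: (-8, -4), (1, -7), (6, -7), (3, 1), (-6, 8).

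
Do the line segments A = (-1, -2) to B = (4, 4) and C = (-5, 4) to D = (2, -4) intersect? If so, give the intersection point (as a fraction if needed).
Yes; intersection at (-16/41, -52/41) (t = 5/41 on AB, s = 27/41 on CD)

Parametrize AB as A + t(B − A) = (-1 + 5 t, -2 + 6 t) and CD as C + s(D − C) = (-5 + 7 s, 4 + -8 s). Solve the linear system for (t, s). Determinant = 82 ≠ 0, so a unique intersection of the containing lines exists. Solution: t = 5/41, s = 27/41 — both in [0, 1], so the segments cross. Intersection point: (-16/41, -52/41).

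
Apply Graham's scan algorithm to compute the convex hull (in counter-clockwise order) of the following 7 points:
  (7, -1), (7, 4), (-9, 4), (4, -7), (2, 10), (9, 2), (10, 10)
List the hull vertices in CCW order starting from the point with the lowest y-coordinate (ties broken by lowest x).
Hull (CCW) = [(4, -7), (9, 2), (10, 10), (2, 10), (-9, 4)]

Graham scan procedure:
  1. Find the pivot p₀ = point with lowest y (tie → lowest x): (4, -7).
  2. Sort the remaining points by polar angle around p₀.
  3. Walk through sorted points, maintaining a stack; pop the top while the last three entries make a non-left turn (cross product ≤ 0).
  4. Final stack is the convex hull in CCW order: (4, -7), (9, 2), (10, 10), (2, 10), (-9, 4).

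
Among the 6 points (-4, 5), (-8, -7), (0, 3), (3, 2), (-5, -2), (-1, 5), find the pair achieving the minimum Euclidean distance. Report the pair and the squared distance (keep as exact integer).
Pair = ((0, 3), (-1, 5)); squared distance = 5

Compute all C(6, 2) = 15 pairwise squared distances (x_i − x_j)² + (y_i − y_j)². The minimum is 5, attained by the pair ((0, 3), (-1, 5)).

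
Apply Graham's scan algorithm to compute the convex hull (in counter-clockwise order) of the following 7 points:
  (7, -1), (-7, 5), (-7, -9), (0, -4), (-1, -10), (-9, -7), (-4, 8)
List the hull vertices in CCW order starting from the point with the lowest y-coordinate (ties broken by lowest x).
Hull (CCW) = [(-1, -10), (7, -1), (-4, 8), (-7, 5), (-9, -7), (-7, -9)]

Graham scan procedure:
  1. Find the pivot p₀ = point with lowest y (tie → lowest x): (-1, -10).
  2. Sort the remaining points by polar angle around p₀.
  3. Walk through sorted points, maintaining a stack; pop the top while the last three entries make a non-left turn (cross product ≤ 0).
  4. Final stack is the convex hull in CCW order: (-1, -10), (7, -1), (-4, 8), (-7, 5), (-9, -7), (-7, -9).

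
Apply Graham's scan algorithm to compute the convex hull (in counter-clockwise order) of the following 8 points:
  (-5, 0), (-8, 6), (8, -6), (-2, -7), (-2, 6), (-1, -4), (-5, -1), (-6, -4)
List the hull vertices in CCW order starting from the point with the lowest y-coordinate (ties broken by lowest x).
Hull (CCW) = [(-2, -7), (8, -6), (-2, 6), (-8, 6), (-6, -4)]

Graham scan procedure:
  1. Find the pivot p₀ = point with lowest y (tie → lowest x): (-2, -7).
  2. Sort the remaining points by polar angle around p₀.
  3. Walk through sorted points, maintaining a stack; pop the top while the last three entries make a non-left turn (cross product ≤ 0).
  4. Final stack is the convex hull in CCW order: (-2, -7), (8, -6), (-2, 6), (-8, 6), (-6, -4).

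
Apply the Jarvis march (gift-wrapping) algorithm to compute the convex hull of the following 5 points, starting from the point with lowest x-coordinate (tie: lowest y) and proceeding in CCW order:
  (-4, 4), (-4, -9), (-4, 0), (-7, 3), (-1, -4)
Hull (CCW) = [(-7, 3), (-4, -9), (-1, -4), (-4, 4)]

Jarvis march: at each step, from the current hull vertex p, select the next vertex q as the point such that every other point lies strictly to the left of (or on) the directed line p → q. (Equivalently: for every other point r, the cross product (q − p) × (r − p) ≥ 0.)
Starting point (lowest x, tie lowest y): (-7, 3). Wrap until returning to start. Resulting hull: (-7, 3), (-4, -9), (-1, -4), (-4, 4).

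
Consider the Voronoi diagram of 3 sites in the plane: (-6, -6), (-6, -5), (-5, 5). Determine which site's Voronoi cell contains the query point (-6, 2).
Nearest site = (-5, 5)

The Voronoi cell of site s contains exactly those query points closer to s than to any other site. Compute squared distances from q = (-6, 2) to each site:
  (-5 − -6)² + (5 − 2)² = 10
  (-6 − -6)² + (-5 − 2)² = 49
  (-6 − -6)² + (-6 − 2)² = 64
Minimum is attained by (-5, 5), so q lies in its Voronoi cell.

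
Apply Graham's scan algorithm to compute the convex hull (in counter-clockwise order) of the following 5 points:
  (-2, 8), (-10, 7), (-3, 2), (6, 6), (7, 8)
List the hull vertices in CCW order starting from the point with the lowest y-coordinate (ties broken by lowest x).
Hull (CCW) = [(-3, 2), (6, 6), (7, 8), (-2, 8), (-10, 7)]

Graham scan procedure:
  1. Find the pivot p₀ = point with lowest y (tie → lowest x): (-3, 2).
  2. Sort the remaining points by polar angle around p₀.
  3. Walk through sorted points, maintaining a stack; pop the top while the last three entries make a non-left turn (cross product ≤ 0).
  4. Final stack is the convex hull in CCW order: (-3, 2), (6, 6), (7, 8), (-2, 8), (-10, 7).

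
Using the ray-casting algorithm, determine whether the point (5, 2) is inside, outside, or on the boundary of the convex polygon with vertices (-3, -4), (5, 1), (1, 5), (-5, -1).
The point (5, 2) lies strictly outside the polygon

Cast a horizontal ray to the right from the query point and count how many polygon edges it crosses (each edge strictly once or zero times, handled with the usual half-open convention). 
Parity of crossings → even ⇒ outside.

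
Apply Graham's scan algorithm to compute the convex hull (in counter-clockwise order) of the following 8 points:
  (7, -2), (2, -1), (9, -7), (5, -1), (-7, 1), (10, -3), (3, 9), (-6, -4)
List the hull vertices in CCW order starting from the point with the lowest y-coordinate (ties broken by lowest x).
Hull (CCW) = [(9, -7), (10, -3), (3, 9), (-7, 1), (-6, -4)]

Graham scan procedure:
  1. Find the pivot p₀ = point with lowest y (tie → lowest x): (9, -7).
  2. Sort the remaining points by polar angle around p₀.
  3. Walk through sorted points, maintaining a stack; pop the top while the last three entries make a non-left turn (cross product ≤ 0).
  4. Final stack is the convex hull in CCW order: (9, -7), (10, -3), (3, 9), (-7, 1), (-6, -4).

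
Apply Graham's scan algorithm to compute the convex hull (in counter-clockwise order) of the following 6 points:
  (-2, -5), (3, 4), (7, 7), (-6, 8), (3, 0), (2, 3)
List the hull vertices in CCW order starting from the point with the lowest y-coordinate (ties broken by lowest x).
Hull (CCW) = [(-2, -5), (3, 0), (7, 7), (-6, 8)]

Graham scan procedure:
  1. Find the pivot p₀ = point with lowest y (tie → lowest x): (-2, -5).
  2. Sort the remaining points by polar angle around p₀.
  3. Walk through sorted points, maintaining a stack; pop the top while the last three entries make a non-left turn (cross product ≤ 0).
  4. Final stack is the convex hull in CCW order: (-2, -5), (3, 0), (7, 7), (-6, 8).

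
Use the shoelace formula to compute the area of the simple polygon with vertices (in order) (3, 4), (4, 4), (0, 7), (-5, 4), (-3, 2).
Area = 43/2

Shoelace formula: Area = (1/2) |Σ_i (x_i · y_{i+1} − x_{i+1} · y_i)| (indices mod n). Compute each cross term:
  (3)(4) − (4)(4) = -4
  (4)(7) − (0)(4) = 28
  (0)(4) − (-5)(7) = 35
  (-5)(2) − (-3)(4) = 2
  (-3)(4) − (3)(2) = -18
Sum = 43, so (signed) Area = 43/2 = 43/2, |Area| = 43/2.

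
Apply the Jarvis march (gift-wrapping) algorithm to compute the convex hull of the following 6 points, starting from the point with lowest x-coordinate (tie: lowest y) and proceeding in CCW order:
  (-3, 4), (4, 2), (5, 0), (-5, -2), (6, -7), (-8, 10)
Hull (CCW) = [(-8, 10), (-5, -2), (6, -7), (5, 0), (4, 2)]

Jarvis march: at each step, from the current hull vertex p, select the next vertex q as the point such that every other point lies strictly to the left of (or on) the directed line p → q. (Equivalently: for every other point r, the cross product (q − p) × (r − p) ≥ 0.)
Starting point (lowest x, tie lowest y): (-8, 10). Wrap until returning to start. Resulting hull: (-8, 10), (-5, -2), (6, -7), (5, 0), (4, 2).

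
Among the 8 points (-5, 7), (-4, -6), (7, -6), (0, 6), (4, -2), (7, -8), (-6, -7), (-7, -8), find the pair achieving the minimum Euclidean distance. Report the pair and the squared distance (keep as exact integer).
Pair = ((-6, -7), (-7, -8)); squared distance = 2

Compute all C(8, 2) = 28 pairwise squared distances (x_i − x_j)² + (y_i − y_j)². The minimum is 2, attained by the pair ((-6, -7), (-7, -8)).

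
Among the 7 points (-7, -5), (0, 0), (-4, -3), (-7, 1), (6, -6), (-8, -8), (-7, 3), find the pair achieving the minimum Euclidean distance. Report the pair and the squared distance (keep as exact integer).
Pair = ((-7, 1), (-7, 3)); squared distance = 4

Compute all C(7, 2) = 21 pairwise squared distances (x_i − x_j)² + (y_i − y_j)². The minimum is 4, attained by the pair ((-7, 1), (-7, 3)).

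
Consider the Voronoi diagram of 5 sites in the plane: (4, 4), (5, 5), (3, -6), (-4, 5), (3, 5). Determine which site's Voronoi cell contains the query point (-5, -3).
Nearest site = (-4, 5)

The Voronoi cell of site s contains exactly those query points closer to s than to any other site. Compute squared distances from q = (-5, -3) to each site:
  (-4 − -5)² + (5 − -3)² = 65
  (3 − -5)² + (-6 − -3)² = 73
  (3 − -5)² + (5 − -3)² = 128
  (4 − -5)² + (4 − -3)² = 130
  (5 − -5)² + (5 − -3)² = 164
Minimum is attained by (-4, 5), so q lies in its Voronoi cell.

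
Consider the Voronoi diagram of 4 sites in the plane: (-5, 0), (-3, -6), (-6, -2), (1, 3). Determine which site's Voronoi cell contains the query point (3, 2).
Nearest site = (1, 3)

The Voronoi cell of site s contains exactly those query points closer to s than to any other site. Compute squared distances from q = (3, 2) to each site:
  (1 − 3)² + (3 − 2)² = 5
  (-5 − 3)² + (0 − 2)² = 68
  (-6 − 3)² + (-2 − 2)² = 97
  (-3 − 3)² + (-6 − 2)² = 100
Minimum is attained by (1, 3), so q lies in its Voronoi cell.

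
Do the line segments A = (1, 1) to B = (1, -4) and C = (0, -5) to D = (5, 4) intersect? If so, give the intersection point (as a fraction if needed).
Yes; intersection at (1, -16/5) (t = 21/25 on AB, s = 1/5 on CD)

Parametrize AB as A + t(B − A) = (1 + 0 t, 1 + -5 t) and CD as C + s(D − C) = (0 + 5 s, -5 + 9 s). Solve the linear system for (t, s). Determinant = -25 ≠ 0, so a unique intersection of the containing lines exists. Solution: t = 21/25, s = 1/5 — both in [0, 1], so the segments cross. Intersection point: (1, -16/5).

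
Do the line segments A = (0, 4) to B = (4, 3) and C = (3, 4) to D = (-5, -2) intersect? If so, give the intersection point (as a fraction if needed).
Yes; intersection at (9/4, 55/16) (t = 9/16 on AB, s = 3/32 on CD)

Parametrize AB as A + t(B − A) = (0 + 4 t, 4 + -1 t) and CD as C + s(D − C) = (3 + -8 s, 4 + -6 s). Solve the linear system for (t, s). Determinant = 32 ≠ 0, so a unique intersection of the containing lines exists. Solution: t = 9/16, s = 3/32 — both in [0, 1], so the segments cross. Intersection point: (9/4, 55/16).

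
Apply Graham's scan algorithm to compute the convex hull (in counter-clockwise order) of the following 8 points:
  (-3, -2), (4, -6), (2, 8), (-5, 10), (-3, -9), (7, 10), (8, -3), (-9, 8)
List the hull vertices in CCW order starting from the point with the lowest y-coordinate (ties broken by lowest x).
Hull (CCW) = [(-3, -9), (4, -6), (8, -3), (7, 10), (-5, 10), (-9, 8)]

Graham scan procedure:
  1. Find the pivot p₀ = point with lowest y (tie → lowest x): (-3, -9).
  2. Sort the remaining points by polar angle around p₀.
  3. Walk through sorted points, maintaining a stack; pop the top while the last three entries make a non-left turn (cross product ≤ 0).
  4. Final stack is the convex hull in CCW order: (-3, -9), (4, -6), (8, -3), (7, 10), (-5, 10), (-9, 8).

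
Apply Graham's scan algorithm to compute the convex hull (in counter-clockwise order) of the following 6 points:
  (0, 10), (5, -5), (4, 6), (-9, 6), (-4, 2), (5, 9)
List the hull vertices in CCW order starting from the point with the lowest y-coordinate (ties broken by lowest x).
Hull (CCW) = [(5, -5), (5, 9), (0, 10), (-9, 6), (-4, 2)]

Graham scan procedure:
  1. Find the pivot p₀ = point with lowest y (tie → lowest x): (5, -5).
  2. Sort the remaining points by polar angle around p₀.
  3. Walk through sorted points, maintaining a stack; pop the top while the last three entries make a non-left turn (cross product ≤ 0).
  4. Final stack is the convex hull in CCW order: (5, -5), (5, 9), (0, 10), (-9, 6), (-4, 2).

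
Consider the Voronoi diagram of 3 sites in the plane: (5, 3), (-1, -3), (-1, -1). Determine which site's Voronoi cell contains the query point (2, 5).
Nearest site = (5, 3)

The Voronoi cell of site s contains exactly those query points closer to s than to any other site. Compute squared distances from q = (2, 5) to each site:
  (5 − 2)² + (3 − 5)² = 13
  (-1 − 2)² + (-1 − 5)² = 45
  (-1 − 2)² + (-3 − 5)² = 73
Minimum is attained by (5, 3), so q lies in its Voronoi cell.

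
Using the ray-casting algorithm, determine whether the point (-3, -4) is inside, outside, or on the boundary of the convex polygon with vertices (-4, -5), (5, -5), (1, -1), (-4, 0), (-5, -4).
The point (-3, -4) lies strictly inside the polygon

Cast a horizontal ray to the right from the query point and count how many polygon edges it crosses (each edge strictly once or zero times, handled with the usual half-open convention). 
Parity of crossings → odd ⇒ inside.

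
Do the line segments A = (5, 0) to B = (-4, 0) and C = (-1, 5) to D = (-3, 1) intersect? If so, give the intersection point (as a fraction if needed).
No (intersection of containing lines falls outside at least one segment)

Parametrize and solve: t = 17/18, s = 5/4. At least one of these is outside [0, 1], so the segments do not intersect.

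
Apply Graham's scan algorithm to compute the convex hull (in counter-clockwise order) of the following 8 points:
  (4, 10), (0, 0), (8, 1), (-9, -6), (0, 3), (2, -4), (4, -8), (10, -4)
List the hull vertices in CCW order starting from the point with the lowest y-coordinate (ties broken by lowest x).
Hull (CCW) = [(4, -8), (10, -4), (8, 1), (4, 10), (-9, -6)]

Graham scan procedure:
  1. Find the pivot p₀ = point with lowest y (tie → lowest x): (4, -8).
  2. Sort the remaining points by polar angle around p₀.
  3. Walk through sorted points, maintaining a stack; pop the top while the last three entries make a non-left turn (cross product ≤ 0).
  4. Final stack is the convex hull in CCW order: (4, -8), (10, -4), (8, 1), (4, 10), (-9, -6).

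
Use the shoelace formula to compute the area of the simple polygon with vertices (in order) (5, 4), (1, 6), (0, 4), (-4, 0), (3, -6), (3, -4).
Area = 54

Shoelace formula: Area = (1/2) |Σ_i (x_i · y_{i+1} − x_{i+1} · y_i)| (indices mod n). Compute each cross term:
  (5)(6) − (1)(4) = 26
  (1)(4) − (0)(6) = 4
  (0)(0) − (-4)(4) = 16
  (-4)(-6) − (3)(0) = 24
  (3)(-4) − (3)(-6) = 6
  (3)(4) − (5)(-4) = 32
Sum = 108, so (signed) Area = 108/2 = 54, |Area| = 54.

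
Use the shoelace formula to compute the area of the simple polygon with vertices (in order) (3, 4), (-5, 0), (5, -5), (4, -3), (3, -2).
Area = 69/2

Shoelace formula: Area = (1/2) |Σ_i (x_i · y_{i+1} − x_{i+1} · y_i)| (indices mod n). Compute each cross term:
  (3)(0) − (-5)(4) = 20
  (-5)(-5) − (5)(0) = 25
  (5)(-3) − (4)(-5) = 5
  (4)(-2) − (3)(-3) = 1
  (3)(4) − (3)(-2) = 18
Sum = 69, so (signed) Area = 69/2 = 69/2, |Area| = 69/2.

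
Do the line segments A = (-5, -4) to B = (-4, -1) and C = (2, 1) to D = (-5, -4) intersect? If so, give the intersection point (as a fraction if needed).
Yes; intersection at (-5, -4) (t = 0 on AB, s = 1 on CD)

Parametrize AB as A + t(B − A) = (-5 + 1 t, -4 + 3 t) and CD as C + s(D − C) = (2 + -7 s, 1 + -5 s). Solve the linear system for (t, s). Determinant = -16 ≠ 0, so a unique intersection of the containing lines exists. Solution: t = 0, s = 1 — both in [0, 1], so the segments cross. Intersection point: (-5, -4).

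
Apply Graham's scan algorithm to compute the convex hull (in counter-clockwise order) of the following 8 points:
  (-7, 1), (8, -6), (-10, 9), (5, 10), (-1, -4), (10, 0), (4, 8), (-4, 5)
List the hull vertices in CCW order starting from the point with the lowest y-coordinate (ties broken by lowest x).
Hull (CCW) = [(8, -6), (10, 0), (5, 10), (-10, 9), (-7, 1), (-1, -4)]

Graham scan procedure:
  1. Find the pivot p₀ = point with lowest y (tie → lowest x): (8, -6).
  2. Sort the remaining points by polar angle around p₀.
  3. Walk through sorted points, maintaining a stack; pop the top while the last three entries make a non-left turn (cross product ≤ 0).
  4. Final stack is the convex hull in CCW order: (8, -6), (10, 0), (5, 10), (-10, 9), (-7, 1), (-1, -4).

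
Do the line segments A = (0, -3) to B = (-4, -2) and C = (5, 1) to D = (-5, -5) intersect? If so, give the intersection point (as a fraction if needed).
Yes; intersection at (-20/17, -46/17) (t = 5/17 on AB, s = 21/34 on CD)

Parametrize AB as A + t(B − A) = (0 + -4 t, -3 + 1 t) and CD as C + s(D − C) = (5 + -10 s, 1 + -6 s). Solve the linear system for (t, s). Determinant = -34 ≠ 0, so a unique intersection of the containing lines exists. Solution: t = 5/17, s = 21/34 — both in [0, 1], so the segments cross. Intersection point: (-20/17, -46/17).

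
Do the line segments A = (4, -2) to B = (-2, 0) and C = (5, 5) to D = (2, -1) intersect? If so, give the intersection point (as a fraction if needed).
No (intersection of containing lines falls outside at least one segment)

Parametrize and solve: t = 5/14, s = 22/21. At least one of these is outside [0, 1], so the segments do not intersect.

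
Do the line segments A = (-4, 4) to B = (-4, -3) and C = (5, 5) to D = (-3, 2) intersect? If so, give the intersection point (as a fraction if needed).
No (intersection of containing lines falls outside at least one segment)

Parametrize and solve: t = 19/56, s = 9/8. At least one of these is outside [0, 1], so the segments do not intersect.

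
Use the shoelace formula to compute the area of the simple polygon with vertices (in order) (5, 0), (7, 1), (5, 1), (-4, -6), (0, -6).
Area = 35/2

Shoelace formula: Area = (1/2) |Σ_i (x_i · y_{i+1} − x_{i+1} · y_i)| (indices mod n). Compute each cross term:
  (5)(1) − (7)(0) = 5
  (7)(1) − (5)(1) = 2
  (5)(-6) − (-4)(1) = -26
  (-4)(-6) − (0)(-6) = 24
  (0)(0) − (5)(-6) = 30
Sum = 35, so (signed) Area = 35/2 = 35/2, |Area| = 35/2.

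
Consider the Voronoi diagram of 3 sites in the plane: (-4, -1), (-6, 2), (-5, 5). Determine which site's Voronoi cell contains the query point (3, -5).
Nearest site = (-4, -1)

The Voronoi cell of site s contains exactly those query points closer to s than to any other site. Compute squared distances from q = (3, -5) to each site:
  (-4 − 3)² + (-1 − -5)² = 65
  (-6 − 3)² + (2 − -5)² = 130
  (-5 − 3)² + (5 − -5)² = 164
Minimum is attained by (-4, -1), so q lies in its Voronoi cell.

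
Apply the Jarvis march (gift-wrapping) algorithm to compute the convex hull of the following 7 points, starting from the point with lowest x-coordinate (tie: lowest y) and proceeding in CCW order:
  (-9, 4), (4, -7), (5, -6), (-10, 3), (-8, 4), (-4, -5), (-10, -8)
Hull (CCW) = [(-10, -8), (4, -7), (5, -6), (-8, 4), (-9, 4), (-10, 3)]

Jarvis march: at each step, from the current hull vertex p, select the next vertex q as the point such that every other point lies strictly to the left of (or on) the directed line p → q. (Equivalently: for every other point r, the cross product (q − p) × (r − p) ≥ 0.)
Starting point (lowest x, tie lowest y): (-10, -8). Wrap until returning to start. Resulting hull: (-10, -8), (4, -7), (5, -6), (-8, 4), (-9, 4), (-10, 3).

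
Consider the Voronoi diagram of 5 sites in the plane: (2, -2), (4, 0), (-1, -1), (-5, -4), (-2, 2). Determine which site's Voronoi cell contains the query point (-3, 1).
Nearest site = (-2, 2)

The Voronoi cell of site s contains exactly those query points closer to s than to any other site. Compute squared distances from q = (-3, 1) to each site:
  (-2 − -3)² + (2 − 1)² = 2
  (-1 − -3)² + (-1 − 1)² = 8
  (-5 − -3)² + (-4 − 1)² = 29
  (2 − -3)² + (-2 − 1)² = 34
  (4 − -3)² + (0 − 1)² = 50
Minimum is attained by (-2, 2), so q lies in its Voronoi cell.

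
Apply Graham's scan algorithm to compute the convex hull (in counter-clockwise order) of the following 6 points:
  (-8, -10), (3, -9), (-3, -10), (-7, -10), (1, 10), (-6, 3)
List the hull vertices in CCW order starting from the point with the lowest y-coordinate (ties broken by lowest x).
Hull (CCW) = [(-8, -10), (-3, -10), (3, -9), (1, 10), (-6, 3)]

Graham scan procedure:
  1. Find the pivot p₀ = point with lowest y (tie → lowest x): (-8, -10).
  2. Sort the remaining points by polar angle around p₀.
  3. Walk through sorted points, maintaining a stack; pop the top while the last three entries make a non-left turn (cross product ≤ 0).
  4. Final stack is the convex hull in CCW order: (-8, -10), (-3, -10), (3, -9), (1, 10), (-6, 3).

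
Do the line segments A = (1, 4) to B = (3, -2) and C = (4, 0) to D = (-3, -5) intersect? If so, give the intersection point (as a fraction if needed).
Yes; intersection at (69/26, -25/26) (t = 43/52 on AB, s = 5/26 on CD)

Parametrize AB as A + t(B − A) = (1 + 2 t, 4 + -6 t) and CD as C + s(D − C) = (4 + -7 s, 0 + -5 s). Solve the linear system for (t, s). Determinant = 52 ≠ 0, so a unique intersection of the containing lines exists. Solution: t = 43/52, s = 5/26 — both in [0, 1], so the segments cross. Intersection point: (69/26, -25/26).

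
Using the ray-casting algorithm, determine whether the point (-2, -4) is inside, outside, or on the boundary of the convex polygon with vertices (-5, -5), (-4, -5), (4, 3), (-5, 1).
The point (-2, -4) lies strictly outside the polygon

Cast a horizontal ray to the right from the query point and count how many polygon edges it crosses (each edge strictly once or zero times, handled with the usual half-open convention). 
Parity of crossings → even ⇒ outside.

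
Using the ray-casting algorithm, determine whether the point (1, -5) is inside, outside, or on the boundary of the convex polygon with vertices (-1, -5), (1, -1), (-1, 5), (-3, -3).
The point (1, -5) lies strictly outside the polygon

Cast a horizontal ray to the right from the query point and count how many polygon edges it crosses (each edge strictly once or zero times, handled with the usual half-open convention). 
Parity of crossings → even ⇒ outside.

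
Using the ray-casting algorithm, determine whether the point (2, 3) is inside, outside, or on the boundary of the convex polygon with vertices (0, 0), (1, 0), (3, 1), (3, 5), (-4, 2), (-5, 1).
The point (2, 3) lies strictly inside the polygon

Cast a horizontal ray to the right from the query point and count how many polygon edges it crosses (each edge strictly once or zero times, handled with the usual half-open convention). 
Parity of crossings → odd ⇒ inside.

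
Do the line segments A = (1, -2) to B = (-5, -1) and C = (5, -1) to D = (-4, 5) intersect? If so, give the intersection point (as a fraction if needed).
No (intersection of containing lines falls outside at least one segment)

Parametrize and solve: t = -11/9, s = -10/27. At least one of these is outside [0, 1], so the segments do not intersect.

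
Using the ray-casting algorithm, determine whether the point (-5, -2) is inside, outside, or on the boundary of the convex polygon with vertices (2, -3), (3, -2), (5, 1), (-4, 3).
The point (-5, -2) lies strictly outside the polygon

Cast a horizontal ray to the right from the query point and count how many polygon edges it crosses (each edge strictly once or zero times, handled with the usual half-open convention). 
Parity of crossings → even ⇒ outside.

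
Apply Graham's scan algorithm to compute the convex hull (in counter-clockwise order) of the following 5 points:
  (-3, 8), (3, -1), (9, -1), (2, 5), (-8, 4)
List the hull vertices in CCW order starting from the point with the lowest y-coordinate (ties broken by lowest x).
Hull (CCW) = [(3, -1), (9, -1), (2, 5), (-3, 8), (-8, 4)]

Graham scan procedure:
  1. Find the pivot p₀ = point with lowest y (tie → lowest x): (3, -1).
  2. Sort the remaining points by polar angle around p₀.
  3. Walk through sorted points, maintaining a stack; pop the top while the last three entries make a non-left turn (cross product ≤ 0).
  4. Final stack is the convex hull in CCW order: (3, -1), (9, -1), (2, 5), (-3, 8), (-8, 4).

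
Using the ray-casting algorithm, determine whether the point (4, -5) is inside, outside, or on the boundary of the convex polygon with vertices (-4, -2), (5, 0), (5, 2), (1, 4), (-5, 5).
The point (4, -5) lies strictly outside the polygon

Cast a horizontal ray to the right from the query point and count how many polygon edges it crosses (each edge strictly once or zero times, handled with the usual half-open convention). 
Parity of crossings → even ⇒ outside.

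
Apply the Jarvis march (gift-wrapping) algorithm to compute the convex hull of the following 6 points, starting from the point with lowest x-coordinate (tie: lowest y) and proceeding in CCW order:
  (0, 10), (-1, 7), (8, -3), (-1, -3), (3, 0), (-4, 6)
Hull (CCW) = [(-4, 6), (-1, -3), (8, -3), (0, 10)]

Jarvis march: at each step, from the current hull vertex p, select the next vertex q as the point such that every other point lies strictly to the left of (or on) the directed line p → q. (Equivalently: for every other point r, the cross product (q − p) × (r − p) ≥ 0.)
Starting point (lowest x, tie lowest y): (-4, 6). Wrap until returning to start. Resulting hull: (-4, 6), (-1, -3), (8, -3), (0, 10).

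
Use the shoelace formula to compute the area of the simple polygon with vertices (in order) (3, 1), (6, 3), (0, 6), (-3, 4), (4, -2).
Area = 57/2

Shoelace formula: Area = (1/2) |Σ_i (x_i · y_{i+1} − x_{i+1} · y_i)| (indices mod n). Compute each cross term:
  (3)(3) − (6)(1) = 3
  (6)(6) − (0)(3) = 36
  (0)(4) − (-3)(6) = 18
  (-3)(-2) − (4)(4) = -10
  (4)(1) − (3)(-2) = 10
Sum = 57, so (signed) Area = 57/2 = 57/2, |Area| = 57/2.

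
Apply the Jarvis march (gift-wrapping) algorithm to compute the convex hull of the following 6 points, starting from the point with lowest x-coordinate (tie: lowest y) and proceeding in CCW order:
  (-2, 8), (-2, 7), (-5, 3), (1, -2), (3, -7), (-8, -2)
Hull (CCW) = [(-8, -2), (3, -7), (-2, 8)]

Jarvis march: at each step, from the current hull vertex p, select the next vertex q as the point such that every other point lies strictly to the left of (or on) the directed line p → q. (Equivalently: for every other point r, the cross product (q − p) × (r − p) ≥ 0.)
Starting point (lowest x, tie lowest y): (-8, -2). Wrap until returning to start. Resulting hull: (-8, -2), (3, -7), (-2, 8).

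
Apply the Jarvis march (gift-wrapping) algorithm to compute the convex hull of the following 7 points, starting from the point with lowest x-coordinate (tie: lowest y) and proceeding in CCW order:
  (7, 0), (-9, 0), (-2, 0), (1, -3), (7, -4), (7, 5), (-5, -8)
Hull (CCW) = [(-9, 0), (-5, -8), (7, -4), (7, 5)]

Jarvis march: at each step, from the current hull vertex p, select the next vertex q as the point such that every other point lies strictly to the left of (or on) the directed line p → q. (Equivalently: for every other point r, the cross product (q − p) × (r − p) ≥ 0.)
Starting point (lowest x, tie lowest y): (-9, 0). Wrap until returning to start. Resulting hull: (-9, 0), (-5, -8), (7, -4), (7, 5).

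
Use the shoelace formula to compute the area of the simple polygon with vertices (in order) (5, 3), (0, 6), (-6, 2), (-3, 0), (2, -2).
Area = 47

Shoelace formula: Area = (1/2) |Σ_i (x_i · y_{i+1} − x_{i+1} · y_i)| (indices mod n). Compute each cross term:
  (5)(6) − (0)(3) = 30
  (0)(2) − (-6)(6) = 36
  (-6)(0) − (-3)(2) = 6
  (-3)(-2) − (2)(0) = 6
  (2)(3) − (5)(-2) = 16
Sum = 94, so (signed) Area = 94/2 = 47, |Area| = 47.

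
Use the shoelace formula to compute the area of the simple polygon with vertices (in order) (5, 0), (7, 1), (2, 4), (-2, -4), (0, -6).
Area = 73/2

Shoelace formula: Area = (1/2) |Σ_i (x_i · y_{i+1} − x_{i+1} · y_i)| (indices mod n). Compute each cross term:
  (5)(1) − (7)(0) = 5
  (7)(4) − (2)(1) = 26
  (2)(-4) − (-2)(4) = 0
  (-2)(-6) − (0)(-4) = 12
  (0)(0) − (5)(-6) = 30
Sum = 73, so (signed) Area = 73/2 = 73/2, |Area| = 73/2.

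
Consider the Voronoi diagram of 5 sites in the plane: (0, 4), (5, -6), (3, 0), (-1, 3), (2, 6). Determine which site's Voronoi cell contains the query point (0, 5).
Nearest site = (0, 4)

The Voronoi cell of site s contains exactly those query points closer to s than to any other site. Compute squared distances from q = (0, 5) to each site:
  (0 − 0)² + (4 − 5)² = 1
  (-1 − 0)² + (3 − 5)² = 5
  (2 − 0)² + (6 − 5)² = 5
  (3 − 0)² + (0 − 5)² = 34
  (5 − 0)² + (-6 − 5)² = 146
Minimum is attained by (0, 4), so q lies in its Voronoi cell.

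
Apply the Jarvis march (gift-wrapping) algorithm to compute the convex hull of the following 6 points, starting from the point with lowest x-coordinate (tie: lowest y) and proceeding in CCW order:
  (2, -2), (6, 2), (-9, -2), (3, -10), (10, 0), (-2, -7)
Hull (CCW) = [(-9, -2), (-2, -7), (3, -10), (10, 0), (6, 2)]

Jarvis march: at each step, from the current hull vertex p, select the next vertex q as the point such that every other point lies strictly to the left of (or on) the directed line p → q. (Equivalently: for every other point r, the cross product (q − p) × (r − p) ≥ 0.)
Starting point (lowest x, tie lowest y): (-9, -2). Wrap until returning to start. Resulting hull: (-9, -2), (-2, -7), (3, -10), (10, 0), (6, 2).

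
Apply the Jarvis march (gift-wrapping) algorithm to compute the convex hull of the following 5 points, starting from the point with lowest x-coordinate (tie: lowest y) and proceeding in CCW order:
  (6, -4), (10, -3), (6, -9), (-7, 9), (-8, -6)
Hull (CCW) = [(-8, -6), (6, -9), (10, -3), (-7, 9)]

Jarvis march: at each step, from the current hull vertex p, select the next vertex q as the point such that every other point lies strictly to the left of (or on) the directed line p → q. (Equivalently: for every other point r, the cross product (q − p) × (r − p) ≥ 0.)
Starting point (lowest x, tie lowest y): (-8, -6). Wrap until returning to start. Resulting hull: (-8, -6), (6, -9), (10, -3), (-7, 9).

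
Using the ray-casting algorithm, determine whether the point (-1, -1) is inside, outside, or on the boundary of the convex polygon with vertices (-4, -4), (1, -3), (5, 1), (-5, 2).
The point (-1, -1) lies strictly inside the polygon

Cast a horizontal ray to the right from the query point and count how many polygon edges it crosses (each edge strictly once or zero times, handled with the usual half-open convention). 
Parity of crossings → odd ⇒ inside.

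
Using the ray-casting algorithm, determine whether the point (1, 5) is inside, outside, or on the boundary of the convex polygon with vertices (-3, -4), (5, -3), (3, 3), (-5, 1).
The point (1, 5) lies strictly outside the polygon

Cast a horizontal ray to the right from the query point and count how many polygon edges it crosses (each edge strictly once or zero times, handled with the usual half-open convention). 
Parity of crossings → even ⇒ outside.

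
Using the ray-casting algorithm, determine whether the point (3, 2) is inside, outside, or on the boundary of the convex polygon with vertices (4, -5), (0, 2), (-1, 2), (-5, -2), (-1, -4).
The point (3, 2) lies strictly outside the polygon

Cast a horizontal ray to the right from the query point and count how many polygon edges it crosses (each edge strictly once or zero times, handled with the usual half-open convention). 
Parity of crossings → even ⇒ outside.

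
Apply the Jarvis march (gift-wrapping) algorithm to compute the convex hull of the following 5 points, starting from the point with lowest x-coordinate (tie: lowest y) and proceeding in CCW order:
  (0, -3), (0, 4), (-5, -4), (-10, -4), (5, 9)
Hull (CCW) = [(-10, -4), (-5, -4), (0, -3), (5, 9)]

Jarvis march: at each step, from the current hull vertex p, select the next vertex q as the point such that every other point lies strictly to the left of (or on) the directed line p → q. (Equivalently: for every other point r, the cross product (q − p) × (r − p) ≥ 0.)
Starting point (lowest x, tie lowest y): (-10, -4). Wrap until returning to start. Resulting hull: (-10, -4), (-5, -4), (0, -3), (5, 9).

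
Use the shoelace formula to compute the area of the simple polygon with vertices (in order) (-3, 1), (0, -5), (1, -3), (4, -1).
Area = 16

Shoelace formula: Area = (1/2) |Σ_i (x_i · y_{i+1} − x_{i+1} · y_i)| (indices mod n). Compute each cross term:
  (-3)(-5) − (0)(1) = 15
  (0)(-3) − (1)(-5) = 5
  (1)(-1) − (4)(-3) = 11
  (4)(1) − (-3)(-1) = 1
Sum = 32, so (signed) Area = 32/2 = 16, |Area| = 16.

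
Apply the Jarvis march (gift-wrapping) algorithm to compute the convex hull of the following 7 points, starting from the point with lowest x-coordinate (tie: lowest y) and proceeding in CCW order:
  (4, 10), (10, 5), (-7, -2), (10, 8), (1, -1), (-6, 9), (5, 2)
Hull (CCW) = [(-7, -2), (1, -1), (10, 5), (10, 8), (4, 10), (-6, 9)]

Jarvis march: at each step, from the current hull vertex p, select the next vertex q as the point such that every other point lies strictly to the left of (or on) the directed line p → q. (Equivalently: for every other point r, the cross product (q − p) × (r − p) ≥ 0.)
Starting point (lowest x, tie lowest y): (-7, -2). Wrap until returning to start. Resulting hull: (-7, -2), (1, -1), (10, 5), (10, 8), (4, 10), (-6, 9).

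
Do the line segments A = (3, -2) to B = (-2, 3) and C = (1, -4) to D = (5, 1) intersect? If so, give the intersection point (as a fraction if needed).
Yes; intersection at (25/9, -16/9) (t = 2/45 on AB, s = 4/9 on CD)

Parametrize AB as A + t(B − A) = (3 + -5 t, -2 + 5 t) and CD as C + s(D − C) = (1 + 4 s, -4 + 5 s). Solve the linear system for (t, s). Determinant = 45 ≠ 0, so a unique intersection of the containing lines exists. Solution: t = 2/45, s = 4/9 — both in [0, 1], so the segments cross. Intersection point: (25/9, -16/9).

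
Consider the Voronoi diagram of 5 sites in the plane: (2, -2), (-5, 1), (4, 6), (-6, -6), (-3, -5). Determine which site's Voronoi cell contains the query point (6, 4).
Nearest site = (4, 6)

The Voronoi cell of site s contains exactly those query points closer to s than to any other site. Compute squared distances from q = (6, 4) to each site:
  (4 − 6)² + (6 − 4)² = 8
  (2 − 6)² + (-2 − 4)² = 52
  (-5 − 6)² + (1 − 4)² = 130
  (-3 − 6)² + (-5 − 4)² = 162
  (-6 − 6)² + (-6 − 4)² = 244
Minimum is attained by (4, 6), so q lies in its Voronoi cell.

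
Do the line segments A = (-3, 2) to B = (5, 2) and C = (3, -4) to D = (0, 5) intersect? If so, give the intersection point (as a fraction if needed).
Yes; intersection at (1, 2) (t = 1/2 on AB, s = 2/3 on CD)

Parametrize AB as A + t(B − A) = (-3 + 8 t, 2 + 0 t) and CD as C + s(D − C) = (3 + -3 s, -4 + 9 s). Solve the linear system for (t, s). Determinant = -72 ≠ 0, so a unique intersection of the containing lines exists. Solution: t = 1/2, s = 2/3 — both in [0, 1], so the segments cross. Intersection point: (1, 2).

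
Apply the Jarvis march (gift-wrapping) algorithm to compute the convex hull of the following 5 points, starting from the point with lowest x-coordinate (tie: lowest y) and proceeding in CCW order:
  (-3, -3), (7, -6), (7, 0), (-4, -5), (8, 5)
Hull (CCW) = [(-4, -5), (7, -6), (8, 5), (-3, -3)]

Jarvis march: at each step, from the current hull vertex p, select the next vertex q as the point such that every other point lies strictly to the left of (or on) the directed line p → q. (Equivalently: for every other point r, the cross product (q − p) × (r − p) ≥ 0.)
Starting point (lowest x, tie lowest y): (-4, -5). Wrap until returning to start. Resulting hull: (-4, -5), (7, -6), (8, 5), (-3, -3).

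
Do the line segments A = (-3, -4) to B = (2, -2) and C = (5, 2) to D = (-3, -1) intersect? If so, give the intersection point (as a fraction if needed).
No (intersection of containing lines falls outside at least one segment)

Parametrize and solve: t = 24, s = -14. At least one of these is outside [0, 1], so the segments do not intersect.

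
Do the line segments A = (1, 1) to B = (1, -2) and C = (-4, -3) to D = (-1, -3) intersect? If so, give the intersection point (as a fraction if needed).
No (intersection of containing lines falls outside at least one segment)

Parametrize and solve: t = 4/3, s = 5/3. At least one of these is outside [0, 1], so the segments do not intersect.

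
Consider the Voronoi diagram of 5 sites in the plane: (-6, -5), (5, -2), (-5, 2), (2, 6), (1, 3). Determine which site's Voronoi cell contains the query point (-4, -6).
Nearest site = (-6, -5)

The Voronoi cell of site s contains exactly those query points closer to s than to any other site. Compute squared distances from q = (-4, -6) to each site:
  (-6 − -4)² + (-5 − -6)² = 5
  (-5 − -4)² + (2 − -6)² = 65
  (5 − -4)² + (-2 − -6)² = 97
  (1 − -4)² + (3 − -6)² = 106
  (2 − -4)² + (6 − -6)² = 180
Minimum is attained by (-6, -5), so q lies in its Voronoi cell.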